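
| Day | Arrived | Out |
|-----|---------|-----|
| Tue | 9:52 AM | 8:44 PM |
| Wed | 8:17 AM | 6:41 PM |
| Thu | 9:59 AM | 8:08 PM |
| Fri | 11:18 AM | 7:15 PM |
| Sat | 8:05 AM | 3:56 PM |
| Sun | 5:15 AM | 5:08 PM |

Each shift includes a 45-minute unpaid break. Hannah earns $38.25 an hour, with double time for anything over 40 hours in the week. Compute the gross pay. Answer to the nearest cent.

$2646.90

Tue: 9:52 AM–8:44 PM = 10 h 52 min; less 45 min break → 10 h 7 min
Wed: 8:17 AM–6:41 PM = 10 h 24 min; less 45 min break → 9 h 39 min
Thu: 9:59 AM–8:08 PM = 10 h 9 min; less 45 min break → 9 h 24 min
Fri: 11:18 AM–7:15 PM = 7 h 57 min; less 45 min break → 7 h 12 min
Sat: 8:05 AM–3:56 PM = 7 h 51 min; less 45 min break → 7 h 6 min
Sun: 5:15 AM–5:08 PM = 11 h 53 min; less 45 min break → 11 h 8 min
Total worked: 54 h 36 min = 3276 min.
Regular 40 h 0 min = 2400 min at $38.25/h; overtime 14 h 36 min = 876 min at $76.50/h.
Pay = (2400 × $38.25 + 876 × $76.50) ÷ 60 = $2646.90.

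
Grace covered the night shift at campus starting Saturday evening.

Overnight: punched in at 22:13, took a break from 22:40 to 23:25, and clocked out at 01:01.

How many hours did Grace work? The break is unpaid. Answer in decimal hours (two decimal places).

Overnight: 22:13 → midnight = 1 h 47 min; midnight → 01:01 = 1 h 1 min; span 2 h 48 min; less 45 min break → 2 h 3 min

2.05 hours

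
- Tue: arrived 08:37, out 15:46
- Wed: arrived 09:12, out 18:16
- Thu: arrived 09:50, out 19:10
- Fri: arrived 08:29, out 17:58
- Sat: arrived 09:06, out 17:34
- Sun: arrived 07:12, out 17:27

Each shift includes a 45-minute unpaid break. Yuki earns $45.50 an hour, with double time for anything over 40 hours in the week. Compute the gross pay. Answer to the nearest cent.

$2661.75

Tue: 08:37–15:46 = 7 h 9 min; less 45 min break → 6 h 24 min
Wed: 09:12–18:16 = 9 h 4 min; less 45 min break → 8 h 19 min
Thu: 09:50–19:10 = 9 h 20 min; less 45 min break → 8 h 35 min
Fri: 08:29–17:58 = 9 h 29 min; less 45 min break → 8 h 44 min
Sat: 09:06–17:34 = 8 h 28 min; less 45 min break → 7 h 43 min
Sun: 07:12–17:27 = 10 h 15 min; less 45 min break → 9 h 30 min
Total worked: 49 h 15 min = 2955 min.
Regular 40 h 0 min = 2400 min at $45.50/h; overtime 9 h 15 min = 555 min at $91.00/h.
Pay = (2400 × $45.50 + 555 × $91.00) ÷ 60 = $2661.75.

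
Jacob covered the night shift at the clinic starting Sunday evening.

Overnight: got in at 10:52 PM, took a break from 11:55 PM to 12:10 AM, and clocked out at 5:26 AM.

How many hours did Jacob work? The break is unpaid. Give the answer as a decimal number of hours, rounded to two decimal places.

Overnight: 10:52 PM → midnight = 1 h 8 min; midnight → 5:26 AM = 5 h 26 min; span 6 h 34 min; less 15 min break → 6 h 19 min

6.32 hours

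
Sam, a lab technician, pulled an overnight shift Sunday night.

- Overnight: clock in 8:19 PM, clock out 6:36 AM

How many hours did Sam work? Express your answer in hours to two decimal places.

Overnight: 8:19 PM → midnight = 3 h 41 min; midnight → 6:36 AM = 6 h 36 min; span 10 h 17 min

10.28 hours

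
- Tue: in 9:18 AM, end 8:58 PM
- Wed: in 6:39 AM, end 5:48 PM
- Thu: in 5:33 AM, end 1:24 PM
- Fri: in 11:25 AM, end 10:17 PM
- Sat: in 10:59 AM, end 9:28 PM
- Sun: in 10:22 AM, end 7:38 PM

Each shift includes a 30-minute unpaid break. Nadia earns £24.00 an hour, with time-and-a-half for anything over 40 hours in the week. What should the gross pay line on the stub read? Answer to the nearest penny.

£1618.20

Tue: 9:18 AM–8:58 PM = 11 h 40 min; less 30 min break → 11 h 10 min
Wed: 6:39 AM–5:48 PM = 11 h 9 min; less 30 min break → 10 h 39 min
Thu: 5:33 AM–1:24 PM = 7 h 51 min; less 30 min break → 7 h 21 min
Fri: 11:25 AM–10:17 PM = 10 h 52 min; less 30 min break → 10 h 22 min
Sat: 10:59 AM–9:28 PM = 10 h 29 min; less 30 min break → 9 h 59 min
Sun: 10:22 AM–7:38 PM = 9 h 16 min; less 30 min break → 8 h 46 min
Total worked: 58 h 17 min = 3497 min.
Regular 40 h 0 min = 2400 min at £24.00/h; overtime 18 h 17 min = 1097 min at £36.00/h.
Pay = (2400 × £24.00 + 1097 × £36.00) ÷ 60 = £1618.20.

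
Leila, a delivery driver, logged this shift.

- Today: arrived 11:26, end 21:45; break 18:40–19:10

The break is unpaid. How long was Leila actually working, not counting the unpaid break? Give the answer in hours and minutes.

Today: 11:26–21:45 = 10 h 19 min; less 30 min break → 9 h 49 min

9 h 49 min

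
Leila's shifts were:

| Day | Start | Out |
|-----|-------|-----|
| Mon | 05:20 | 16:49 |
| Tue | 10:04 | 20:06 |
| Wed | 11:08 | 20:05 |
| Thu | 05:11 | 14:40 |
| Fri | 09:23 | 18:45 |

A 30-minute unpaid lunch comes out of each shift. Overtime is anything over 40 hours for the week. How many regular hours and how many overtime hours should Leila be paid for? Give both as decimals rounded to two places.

Mon: 05:20–16:49 = 11 h 29 min; less 30 min break → 10 h 59 min
Tue: 10:04–20:06 = 10 h 2 min; less 30 min break → 9 h 32 min
Wed: 11:08–20:05 = 8 h 57 min; less 30 min break → 8 h 27 min
Thu: 05:11–14:40 = 9 h 29 min; less 30 min break → 8 h 59 min
Fri: 09:23–18:45 = 9 h 22 min; less 30 min break → 8 h 52 min
Total worked: 46 h 49 min = 46.82 h.
Threshold 40 h → overtime 6 h 49 min, regular 40 h 0 min.

Regular 40.00 hours, overtime 6.82 hours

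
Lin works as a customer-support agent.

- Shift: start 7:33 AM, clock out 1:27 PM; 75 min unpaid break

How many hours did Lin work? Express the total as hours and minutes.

4 h 39 min

Shift: 7:33 AM–1:27 PM = 5 h 54 min; less 75 min break → 4 h 39 min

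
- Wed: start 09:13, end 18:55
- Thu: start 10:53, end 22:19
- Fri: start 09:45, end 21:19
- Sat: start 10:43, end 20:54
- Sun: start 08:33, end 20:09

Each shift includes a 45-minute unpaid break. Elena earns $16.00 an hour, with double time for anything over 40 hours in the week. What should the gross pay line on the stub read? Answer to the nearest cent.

$983.47

Wed: 09:13–18:55 = 9 h 42 min; less 45 min break → 8 h 57 min
Thu: 10:53–22:19 = 11 h 26 min; less 45 min break → 10 h 41 min
Fri: 09:45–21:19 = 11 h 34 min; less 45 min break → 10 h 49 min
Sat: 10:43–20:54 = 10 h 11 min; less 45 min break → 9 h 26 min
Sun: 08:33–20:09 = 11 h 36 min; less 45 min break → 10 h 51 min
Total worked: 50 h 44 min = 3044 min.
Regular 40 h 0 min = 2400 min at $16.00/h; overtime 10 h 44 min = 644 min at $32.00/h.
Pay = (2400 × $16.00 + 644 × $32.00) ÷ 60 = $983.47.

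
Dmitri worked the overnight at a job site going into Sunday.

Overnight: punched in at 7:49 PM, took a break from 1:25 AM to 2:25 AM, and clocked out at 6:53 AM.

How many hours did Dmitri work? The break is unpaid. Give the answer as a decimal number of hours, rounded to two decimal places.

Overnight: 7:49 PM → midnight = 4 h 11 min; midnight → 6:53 AM = 6 h 53 min; span 11 h 4 min; less 60 min break → 10 h 4 min

10.07 hours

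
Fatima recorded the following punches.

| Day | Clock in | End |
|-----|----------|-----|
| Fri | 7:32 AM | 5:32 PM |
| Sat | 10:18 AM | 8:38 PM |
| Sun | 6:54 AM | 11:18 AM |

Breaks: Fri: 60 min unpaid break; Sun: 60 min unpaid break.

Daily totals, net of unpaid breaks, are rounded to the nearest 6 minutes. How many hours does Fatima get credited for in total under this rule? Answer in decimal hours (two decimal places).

Fri: 7:32 AM–5:32 PM = 10 h 0 min − 60 min = 9 h 0 min → rounds to 9 h 0 min
Sat: 10:18 AM–8:38 PM = 10 h 20 min → rounds to 10 h 18 min
Sun: 6:54 AM–11:18 AM = 4 h 24 min − 60 min = 3 h 24 min → rounds to 3 h 24 min
Total credited: 22 h 42 min.

22.70 hours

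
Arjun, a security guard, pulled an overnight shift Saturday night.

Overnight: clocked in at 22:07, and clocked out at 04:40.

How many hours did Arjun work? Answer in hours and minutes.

6 h 33 min

Overnight: 22:07 → midnight = 1 h 53 min; midnight → 04:40 = 4 h 40 min; span 6 h 33 min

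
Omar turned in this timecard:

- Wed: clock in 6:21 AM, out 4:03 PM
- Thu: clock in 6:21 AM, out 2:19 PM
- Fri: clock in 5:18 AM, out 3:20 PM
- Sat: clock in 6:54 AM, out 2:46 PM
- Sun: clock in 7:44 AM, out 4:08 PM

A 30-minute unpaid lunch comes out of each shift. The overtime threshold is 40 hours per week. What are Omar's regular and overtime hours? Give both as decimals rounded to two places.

Wed: 6:21 AM–4:03 PM = 9 h 42 min; less 30 min break → 9 h 12 min
Thu: 6:21 AM–2:19 PM = 7 h 58 min; less 30 min break → 7 h 28 min
Fri: 5:18 AM–3:20 PM = 10 h 2 min; less 30 min break → 9 h 32 min
Sat: 6:54 AM–2:46 PM = 7 h 52 min; less 30 min break → 7 h 22 min
Sun: 7:44 AM–4:08 PM = 8 h 24 min; less 30 min break → 7 h 54 min
Total worked: 41 h 28 min = 41.47 h.
Threshold 40 h → overtime 1 h 28 min, regular 40 h 0 min.

Regular 40.00 hours, overtime 1.47 hours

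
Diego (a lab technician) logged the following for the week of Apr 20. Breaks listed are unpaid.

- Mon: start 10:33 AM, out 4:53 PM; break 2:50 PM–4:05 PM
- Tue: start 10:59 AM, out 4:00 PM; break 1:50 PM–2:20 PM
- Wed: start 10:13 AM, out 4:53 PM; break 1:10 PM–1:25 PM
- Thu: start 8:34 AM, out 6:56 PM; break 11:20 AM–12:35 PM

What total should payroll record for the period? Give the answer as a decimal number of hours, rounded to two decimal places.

Mon: 10:33 AM–4:53 PM = 6 h 20 min; less 75 min break → 5 h 5 min
Tue: 10:59 AM–4:00 PM = 5 h 1 min; less 30 min break → 4 h 31 min
Wed: 10:13 AM–4:53 PM = 6 h 40 min; less 15 min break → 6 h 25 min
Thu: 8:34 AM–6:56 PM = 10 h 22 min; less 75 min break → 9 h 7 min
Total: 5 h 5 min + 4 h 31 min + 6 h 25 min + 9 h 7 min = 25 h 8 min.

25.13 hours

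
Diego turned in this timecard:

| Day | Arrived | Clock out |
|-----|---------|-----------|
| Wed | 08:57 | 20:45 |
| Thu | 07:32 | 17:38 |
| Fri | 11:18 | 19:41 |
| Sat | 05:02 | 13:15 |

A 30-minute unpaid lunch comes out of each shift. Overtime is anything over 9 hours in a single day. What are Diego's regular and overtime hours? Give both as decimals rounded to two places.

Wed: 08:57–20:45 = 11 h 48 min; less 30 min break → 11 h 18 min
Thu: 07:32–17:38 = 10 h 6 min; less 30 min break → 9 h 36 min
Fri: 11:18–19:41 = 8 h 23 min; less 30 min break → 7 h 53 min
Sat: 05:02–13:15 = 8 h 13 min; less 30 min break → 7 h 43 min
Wed reg 9 h 0 min / OT 2 h 18 min; Thu reg 9 h 0 min / OT 0 h 36 min; Fri reg 7 h 53 min / OT 0 h 0 min; Sat reg 7 h 43 min / OT 0 h 0 min.
Totals: regular 33 h 36 min, overtime 2 h 54 min.

Regular 33.60 hours, overtime 2.90 hours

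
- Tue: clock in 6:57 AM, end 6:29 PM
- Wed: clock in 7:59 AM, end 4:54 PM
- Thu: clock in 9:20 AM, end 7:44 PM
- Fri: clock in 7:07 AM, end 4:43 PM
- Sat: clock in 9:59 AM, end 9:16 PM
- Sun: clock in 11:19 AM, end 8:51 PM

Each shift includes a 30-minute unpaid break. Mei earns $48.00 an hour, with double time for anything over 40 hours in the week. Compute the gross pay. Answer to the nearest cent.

$3673.60

Tue: 6:57 AM–6:29 PM = 11 h 32 min; less 30 min break → 11 h 2 min
Wed: 7:59 AM–4:54 PM = 8 h 55 min; less 30 min break → 8 h 25 min
Thu: 9:20 AM–7:44 PM = 10 h 24 min; less 30 min break → 9 h 54 min
Fri: 7:07 AM–4:43 PM = 9 h 36 min; less 30 min break → 9 h 6 min
Sat: 9:59 AM–9:16 PM = 11 h 17 min; less 30 min break → 10 h 47 min
Sun: 11:19 AM–8:51 PM = 9 h 32 min; less 30 min break → 9 h 2 min
Total worked: 58 h 16 min = 3496 min.
Regular 40 h 0 min = 2400 min at $48.00/h; overtime 18 h 16 min = 1096 min at $96.00/h.
Pay = (2400 × $48.00 + 1096 × $96.00) ÷ 60 = $3673.60.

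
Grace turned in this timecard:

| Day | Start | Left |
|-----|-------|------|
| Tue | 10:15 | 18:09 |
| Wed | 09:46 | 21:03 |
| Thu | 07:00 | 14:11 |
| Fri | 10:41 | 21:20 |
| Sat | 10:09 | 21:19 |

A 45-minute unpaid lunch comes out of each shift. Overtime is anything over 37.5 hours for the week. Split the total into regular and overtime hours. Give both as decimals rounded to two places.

Tue: 10:15–18:09 = 7 h 54 min; less 45 min break → 7 h 9 min
Wed: 09:46–21:03 = 11 h 17 min; less 45 min break → 10 h 32 min
Thu: 07:00–14:11 = 7 h 11 min; less 45 min break → 6 h 26 min
Fri: 10:41–21:20 = 10 h 39 min; less 45 min break → 9 h 54 min
Sat: 10:09–21:19 = 11 h 10 min; less 45 min break → 10 h 25 min
Total worked: 44 h 26 min = 44.43 h.
Threshold 37.5 h → overtime 6 h 56 min, regular 37 h 30 min.

Regular 37.50 hours, overtime 6.93 hours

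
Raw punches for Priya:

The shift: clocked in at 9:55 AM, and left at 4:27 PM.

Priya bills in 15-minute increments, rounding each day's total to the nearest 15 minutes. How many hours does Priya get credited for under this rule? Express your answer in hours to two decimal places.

The shift: 9:55 AM–4:27 PM = 6 h 32 min → rounds to 6 h 30 min

6.50 hours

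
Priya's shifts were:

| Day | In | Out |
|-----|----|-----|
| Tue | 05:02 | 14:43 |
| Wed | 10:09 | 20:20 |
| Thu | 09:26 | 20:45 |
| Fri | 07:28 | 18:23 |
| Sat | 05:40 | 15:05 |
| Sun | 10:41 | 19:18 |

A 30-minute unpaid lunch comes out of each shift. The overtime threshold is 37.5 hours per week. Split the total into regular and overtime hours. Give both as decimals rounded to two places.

Tue: 05:02–14:43 = 9 h 41 min; less 30 min break → 9 h 11 min
Wed: 10:09–20:20 = 10 h 11 min; less 30 min break → 9 h 41 min
Thu: 09:26–20:45 = 11 h 19 min; less 30 min break → 10 h 49 min
Fri: 07:28–18:23 = 10 h 55 min; less 30 min break → 10 h 25 min
Sat: 05:40–15:05 = 9 h 25 min; less 30 min break → 8 h 55 min
Sun: 10:41–19:18 = 8 h 37 min; less 30 min break → 8 h 7 min
Total worked: 57 h 8 min = 57.13 h.
Threshold 37.5 h → overtime 19 h 38 min, regular 37 h 30 min.

Regular 37.50 hours, overtime 19.63 hours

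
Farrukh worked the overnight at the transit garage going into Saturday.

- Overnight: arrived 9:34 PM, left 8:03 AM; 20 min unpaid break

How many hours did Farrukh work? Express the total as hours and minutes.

10 h 9 min

Overnight: 9:34 PM → midnight = 2 h 26 min; midnight → 8:03 AM = 8 h 3 min; span 10 h 29 min; less 20 min break → 10 h 9 min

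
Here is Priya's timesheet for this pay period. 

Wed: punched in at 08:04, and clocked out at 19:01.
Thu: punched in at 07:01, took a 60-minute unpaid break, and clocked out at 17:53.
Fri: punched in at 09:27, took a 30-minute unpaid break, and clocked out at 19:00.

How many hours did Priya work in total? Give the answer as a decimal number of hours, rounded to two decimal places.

29.87 hours

Wed: 08:04–19:01 = 10 h 57 min
Thu: 07:01–17:53 = 10 h 52 min; less 60 min break → 9 h 52 min
Fri: 09:27–19:00 = 9 h 33 min; less 30 min break → 9 h 3 min
Total: 10 h 57 min + 9 h 52 min + 9 h 3 min = 29 h 52 min.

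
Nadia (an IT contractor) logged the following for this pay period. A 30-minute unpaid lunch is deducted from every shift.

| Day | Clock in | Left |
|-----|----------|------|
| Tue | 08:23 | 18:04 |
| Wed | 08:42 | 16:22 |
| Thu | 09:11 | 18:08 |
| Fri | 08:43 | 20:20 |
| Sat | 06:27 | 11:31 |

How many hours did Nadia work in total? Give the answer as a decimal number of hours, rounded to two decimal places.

40.48 hours

Tue: 08:23–18:04 = 9 h 41 min; less 30 min break → 9 h 11 min
Wed: 08:42–16:22 = 7 h 40 min; less 30 min break → 7 h 10 min
Thu: 09:11–18:08 = 8 h 57 min; less 30 min break → 8 h 27 min
Fri: 08:43–20:20 = 11 h 37 min; less 30 min break → 11 h 7 min
Sat: 06:27–11:31 = 5 h 4 min; less 30 min break → 4 h 34 min
Total: 9 h 11 min + 7 h 10 min + 8 h 27 min + 11 h 7 min + 4 h 34 min = 40 h 29 min.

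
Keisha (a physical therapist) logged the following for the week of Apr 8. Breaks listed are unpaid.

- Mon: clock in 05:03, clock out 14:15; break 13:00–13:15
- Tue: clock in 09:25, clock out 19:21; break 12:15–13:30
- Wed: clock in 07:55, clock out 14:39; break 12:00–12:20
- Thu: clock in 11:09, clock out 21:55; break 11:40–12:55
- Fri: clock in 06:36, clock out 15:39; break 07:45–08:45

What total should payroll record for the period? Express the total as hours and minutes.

41 h 36 min

Mon: 05:03–14:15 = 9 h 12 min; less 15 min break → 8 h 57 min
Tue: 09:25–19:21 = 9 h 56 min; less 75 min break → 8 h 41 min
Wed: 07:55–14:39 = 6 h 44 min; less 20 min break → 6 h 24 min
Thu: 11:09–21:55 = 10 h 46 min; less 75 min break → 9 h 31 min
Fri: 06:36–15:39 = 9 h 3 min; less 60 min break → 8 h 3 min
Total: 8 h 57 min + 8 h 41 min + 6 h 24 min + 9 h 31 min + 8 h 3 min = 41 h 36 min.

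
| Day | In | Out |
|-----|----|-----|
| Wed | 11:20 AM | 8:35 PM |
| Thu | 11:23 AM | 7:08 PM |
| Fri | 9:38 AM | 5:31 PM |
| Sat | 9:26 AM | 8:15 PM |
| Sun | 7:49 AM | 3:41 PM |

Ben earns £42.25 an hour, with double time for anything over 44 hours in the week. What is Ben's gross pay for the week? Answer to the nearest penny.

Wed: 11:20 AM–8:35 PM = 9 h 15 min
Thu: 11:23 AM–7:08 PM = 7 h 45 min
Fri: 9:38 AM–5:31 PM = 7 h 53 min
Sat: 9:26 AM–8:15 PM = 10 h 49 min
Sun: 7:49 AM–3:41 PM = 7 h 52 min
Total worked: 43 h 34 min = 2614 min.
Regular 43 h 34 min = 2614 min at £42.25/h; overtime 0 h 0 min = 0 min at £84.50/h.
Pay = (2614 × £42.25 + 0 × £84.50) ÷ 60 = £1840.69.

£1840.69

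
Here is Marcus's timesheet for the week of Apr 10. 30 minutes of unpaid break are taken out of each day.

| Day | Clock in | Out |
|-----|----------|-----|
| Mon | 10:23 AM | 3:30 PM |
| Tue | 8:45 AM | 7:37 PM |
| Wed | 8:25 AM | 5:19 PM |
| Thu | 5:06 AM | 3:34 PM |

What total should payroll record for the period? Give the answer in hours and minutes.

Mon: 10:23 AM–3:30 PM = 5 h 7 min; less 30 min break → 4 h 37 min
Tue: 8:45 AM–7:37 PM = 10 h 52 min; less 30 min break → 10 h 22 min
Wed: 8:25 AM–5:19 PM = 8 h 54 min; less 30 min break → 8 h 24 min
Thu: 5:06 AM–3:34 PM = 10 h 28 min; less 30 min break → 9 h 58 min
Total: 4 h 37 min + 10 h 22 min + 8 h 24 min + 9 h 58 min = 33 h 21 min.

33 h 21 min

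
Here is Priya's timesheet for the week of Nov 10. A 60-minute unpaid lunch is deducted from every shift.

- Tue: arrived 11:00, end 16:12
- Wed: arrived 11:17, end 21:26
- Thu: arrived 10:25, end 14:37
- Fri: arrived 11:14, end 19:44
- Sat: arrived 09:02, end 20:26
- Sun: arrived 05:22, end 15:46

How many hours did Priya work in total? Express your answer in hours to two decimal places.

Tue: 11:00–16:12 = 5 h 12 min; less 60 min break → 4 h 12 min
Wed: 11:17–21:26 = 10 h 9 min; less 60 min break → 9 h 9 min
Thu: 10:25–14:37 = 4 h 12 min; less 60 min break → 3 h 12 min
Fri: 11:14–19:44 = 8 h 30 min; less 60 min break → 7 h 30 min
Sat: 09:02–20:26 = 11 h 24 min; less 60 min break → 10 h 24 min
Sun: 05:22–15:46 = 10 h 24 min; less 60 min break → 9 h 24 min
Total: 4 h 12 min + 9 h 9 min + 3 h 12 min + 7 h 30 min + 10 h 24 min + 9 h 24 min = 43 h 51 min.

43.85 hours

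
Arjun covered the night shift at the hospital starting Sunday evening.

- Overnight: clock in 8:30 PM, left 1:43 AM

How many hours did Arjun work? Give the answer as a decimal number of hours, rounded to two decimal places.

5.22 hours

Overnight: 8:30 PM → midnight = 3 h 30 min; midnight → 1:43 AM = 1 h 43 min; span 5 h 13 min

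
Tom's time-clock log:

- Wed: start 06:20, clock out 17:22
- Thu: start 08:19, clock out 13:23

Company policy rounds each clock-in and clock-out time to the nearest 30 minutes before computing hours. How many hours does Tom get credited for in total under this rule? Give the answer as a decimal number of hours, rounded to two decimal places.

16.00 hours

Wed: in 06:20→06:30, out 17:22→17:30; 11 h 0 min
Thu: in 08:19→08:30, out 13:23→13:30; 5 h 0 min
Total credited: 16 h 0 min.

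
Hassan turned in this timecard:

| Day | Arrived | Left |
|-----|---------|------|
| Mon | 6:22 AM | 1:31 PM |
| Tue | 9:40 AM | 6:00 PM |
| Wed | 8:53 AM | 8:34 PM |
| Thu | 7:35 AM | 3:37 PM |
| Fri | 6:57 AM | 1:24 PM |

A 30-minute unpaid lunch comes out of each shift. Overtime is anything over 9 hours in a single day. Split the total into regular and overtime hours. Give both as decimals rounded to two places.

Mon: 6:22 AM–1:31 PM = 7 h 9 min; less 30 min break → 6 h 39 min
Tue: 9:40 AM–6:00 PM = 8 h 20 min; less 30 min break → 7 h 50 min
Wed: 8:53 AM–8:34 PM = 11 h 41 min; less 30 min break → 11 h 11 min
Thu: 7:35 AM–3:37 PM = 8 h 2 min; less 30 min break → 7 h 32 min
Fri: 6:57 AM–1:24 PM = 6 h 27 min; less 30 min break → 5 h 57 min
Mon reg 6 h 39 min / OT 0 h 0 min; Tue reg 7 h 50 min / OT 0 h 0 min; Wed reg 9 h 0 min / OT 2 h 11 min; Thu reg 7 h 32 min / OT 0 h 0 min; Fri reg 5 h 57 min / OT 0 h 0 min.
Totals: regular 36 h 58 min, overtime 2 h 11 min.

Regular 36.97 hours, overtime 2.18 hours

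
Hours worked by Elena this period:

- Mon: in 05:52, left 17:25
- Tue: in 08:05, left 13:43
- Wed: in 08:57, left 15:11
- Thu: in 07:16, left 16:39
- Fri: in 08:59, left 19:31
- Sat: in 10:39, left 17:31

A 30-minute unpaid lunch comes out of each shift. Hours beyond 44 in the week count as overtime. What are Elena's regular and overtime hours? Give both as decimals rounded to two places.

Regular 44.00 hours, overtime 3.20 hours

Mon: 05:52–17:25 = 11 h 33 min; less 30 min break → 11 h 3 min
Tue: 08:05–13:43 = 5 h 38 min; less 30 min break → 5 h 8 min
Wed: 08:57–15:11 = 6 h 14 min; less 30 min break → 5 h 44 min
Thu: 07:16–16:39 = 9 h 23 min; less 30 min break → 8 h 53 min
Fri: 08:59–19:31 = 10 h 32 min; less 30 min break → 10 h 2 min
Sat: 10:39–17:31 = 6 h 52 min; less 30 min break → 6 h 22 min
Total worked: 47 h 12 min = 47.20 h.
Threshold 44 h → overtime 3 h 12 min, regular 44 h 0 min.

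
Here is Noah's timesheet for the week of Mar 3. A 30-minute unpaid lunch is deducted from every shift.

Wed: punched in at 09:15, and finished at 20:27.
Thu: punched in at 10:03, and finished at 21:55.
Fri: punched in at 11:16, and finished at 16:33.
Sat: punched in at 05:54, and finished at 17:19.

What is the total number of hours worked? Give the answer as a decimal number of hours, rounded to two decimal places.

37.77 hours

Wed: 09:15–20:27 = 11 h 12 min; less 30 min break → 10 h 42 min
Thu: 10:03–21:55 = 11 h 52 min; less 30 min break → 11 h 22 min
Fri: 11:16–16:33 = 5 h 17 min; less 30 min break → 4 h 47 min
Sat: 05:54–17:19 = 11 h 25 min; less 30 min break → 10 h 55 min
Total: 10 h 42 min + 11 h 22 min + 4 h 47 min + 10 h 55 min = 37 h 46 min.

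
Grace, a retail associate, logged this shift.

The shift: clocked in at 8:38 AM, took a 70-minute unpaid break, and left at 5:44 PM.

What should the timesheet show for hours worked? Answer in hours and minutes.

The shift: 8:38 AM–5:44 PM = 9 h 6 min; less 70 min break → 7 h 56 min

7 h 56 min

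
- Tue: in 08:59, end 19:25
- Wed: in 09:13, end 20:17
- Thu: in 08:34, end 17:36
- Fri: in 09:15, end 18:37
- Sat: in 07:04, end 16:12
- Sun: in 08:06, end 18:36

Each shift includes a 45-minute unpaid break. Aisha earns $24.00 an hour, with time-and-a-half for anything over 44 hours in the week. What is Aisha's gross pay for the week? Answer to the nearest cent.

$1453.20

Tue: 08:59–19:25 = 10 h 26 min; less 45 min break → 9 h 41 min
Wed: 09:13–20:17 = 11 h 4 min; less 45 min break → 10 h 19 min
Thu: 08:34–17:36 = 9 h 2 min; less 45 min break → 8 h 17 min
Fri: 09:15–18:37 = 9 h 22 min; less 45 min break → 8 h 37 min
Sat: 07:04–16:12 = 9 h 8 min; less 45 min break → 8 h 23 min
Sun: 08:06–18:36 = 10 h 30 min; less 45 min break → 9 h 45 min
Total worked: 55 h 2 min = 3302 min.
Regular 44 h 0 min = 2640 min at $24.00/h; overtime 11 h 2 min = 662 min at $36.00/h.
Pay = (2640 × $24.00 + 662 × $36.00) ÷ 60 = $1453.20.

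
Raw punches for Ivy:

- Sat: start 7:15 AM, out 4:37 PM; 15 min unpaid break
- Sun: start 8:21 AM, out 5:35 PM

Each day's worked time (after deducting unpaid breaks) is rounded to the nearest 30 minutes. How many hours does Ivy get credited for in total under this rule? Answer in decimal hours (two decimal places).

Sat: 7:15 AM–4:37 PM = 9 h 22 min − 15 min = 9 h 7 min → rounds to 9 h 0 min
Sun: 8:21 AM–5:35 PM = 9 h 14 min → rounds to 9 h 0 min
Total credited: 18 h 0 min.

18.00 hours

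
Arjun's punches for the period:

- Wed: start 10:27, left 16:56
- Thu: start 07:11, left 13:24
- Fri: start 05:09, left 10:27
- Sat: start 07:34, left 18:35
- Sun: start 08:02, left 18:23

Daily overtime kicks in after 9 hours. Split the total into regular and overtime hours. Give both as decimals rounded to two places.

Wed: 10:27–16:56 = 6 h 29 min
Thu: 07:11–13:24 = 6 h 13 min
Fri: 05:09–10:27 = 5 h 18 min
Sat: 07:34–18:35 = 11 h 1 min
Sun: 08:02–18:23 = 10 h 21 min
Wed reg 6 h 29 min / OT 0 h 0 min; Thu reg 6 h 13 min / OT 0 h 0 min; Fri reg 5 h 18 min / OT 0 h 0 min; Sat reg 9 h 0 min / OT 2 h 1 min; Sun reg 9 h 0 min / OT 1 h 21 min.
Totals: regular 36 h 0 min, overtime 3 h 22 min.

Regular 36.00 hours, overtime 3.37 hours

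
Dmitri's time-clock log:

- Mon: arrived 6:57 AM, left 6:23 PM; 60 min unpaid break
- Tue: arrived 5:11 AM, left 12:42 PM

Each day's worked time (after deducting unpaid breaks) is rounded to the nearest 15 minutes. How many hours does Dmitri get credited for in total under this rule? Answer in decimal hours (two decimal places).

Mon: 6:57 AM–6:23 PM = 11 h 26 min − 60 min = 10 h 26 min → rounds to 10 h 30 min
Tue: 5:11 AM–12:42 PM = 7 h 31 min → rounds to 7 h 30 min
Total credited: 18 h 0 min.

18.00 hours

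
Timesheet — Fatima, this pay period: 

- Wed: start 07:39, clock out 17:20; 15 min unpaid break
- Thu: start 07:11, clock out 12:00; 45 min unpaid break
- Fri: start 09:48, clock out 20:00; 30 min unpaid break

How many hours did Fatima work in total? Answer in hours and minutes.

23 h 12 min

Wed: 07:39–17:20 = 9 h 41 min; less 15 min break → 9 h 26 min
Thu: 07:11–12:00 = 4 h 49 min; less 45 min break → 4 h 4 min
Fri: 09:48–20:00 = 10 h 12 min; less 30 min break → 9 h 42 min
Total: 9 h 26 min + 4 h 4 min + 9 h 42 min = 23 h 12 min.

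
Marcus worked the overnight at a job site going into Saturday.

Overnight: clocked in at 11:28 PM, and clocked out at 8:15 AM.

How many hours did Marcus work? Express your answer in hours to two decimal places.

8.78 hours

Overnight: 11:28 PM → midnight = 0 h 32 min; midnight → 8:15 AM = 8 h 15 min; span 8 h 47 min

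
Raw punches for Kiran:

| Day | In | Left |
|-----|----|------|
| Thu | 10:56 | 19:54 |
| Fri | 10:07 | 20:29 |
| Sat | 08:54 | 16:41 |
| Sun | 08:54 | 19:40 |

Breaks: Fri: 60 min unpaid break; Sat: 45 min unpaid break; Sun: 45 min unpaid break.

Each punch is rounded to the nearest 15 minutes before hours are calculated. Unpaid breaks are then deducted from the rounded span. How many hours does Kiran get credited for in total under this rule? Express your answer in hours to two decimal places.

Thu: in 10:56→11:00, out 19:54→20:00; 9 h 0 min
Fri: in 10:07→10:00, out 20:29→20:30; 10 h 30 min − 60 min = 9 h 30 min
Sat: in 08:54→09:00, out 16:41→16:45; 7 h 45 min − 45 min = 7 h 0 min
Sun: in 08:54→09:00, out 19:40→19:45; 10 h 45 min − 45 min = 10 h 0 min
Total credited: 35 h 30 min.

35.50 hours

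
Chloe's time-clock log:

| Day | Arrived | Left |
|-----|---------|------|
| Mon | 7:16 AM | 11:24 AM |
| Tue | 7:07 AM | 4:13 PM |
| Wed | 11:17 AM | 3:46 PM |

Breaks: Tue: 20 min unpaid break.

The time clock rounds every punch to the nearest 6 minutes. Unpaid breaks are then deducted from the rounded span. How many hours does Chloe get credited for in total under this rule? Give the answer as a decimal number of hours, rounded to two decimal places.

17.37 hours

Mon: in 7:16 AM→7:18 AM, out 11:24 AM→11:24 AM; 4 h 6 min
Tue: in 7:07 AM→7:06 AM, out 4:13 PM→4:12 PM; 9 h 6 min − 20 min = 8 h 46 min
Wed: in 11:17 AM→11:18 AM, out 3:46 PM→3:48 PM; 4 h 30 min
Total credited: 17 h 22 min.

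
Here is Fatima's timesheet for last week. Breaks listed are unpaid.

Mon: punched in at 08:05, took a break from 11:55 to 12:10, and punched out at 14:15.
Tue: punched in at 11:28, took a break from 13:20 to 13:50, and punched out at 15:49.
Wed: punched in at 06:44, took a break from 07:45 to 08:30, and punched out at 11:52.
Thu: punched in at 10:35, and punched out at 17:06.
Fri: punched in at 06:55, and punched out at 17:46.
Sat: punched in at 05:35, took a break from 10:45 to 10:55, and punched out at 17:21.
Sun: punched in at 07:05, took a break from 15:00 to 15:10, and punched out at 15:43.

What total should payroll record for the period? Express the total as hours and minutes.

Mon: 08:05–14:15 = 6 h 10 min; less 15 min break → 5 h 55 min
Tue: 11:28–15:49 = 4 h 21 min; less 30 min break → 3 h 51 min
Wed: 06:44–11:52 = 5 h 8 min; less 45 min break → 4 h 23 min
Thu: 10:35–17:06 = 6 h 31 min
Fri: 06:55–17:46 = 10 h 51 min
Sat: 05:35–17:21 = 11 h 46 min; less 10 min break → 11 h 36 min
Sun: 07:05–15:43 = 8 h 38 min; less 10 min break → 8 h 28 min
Total: 5 h 55 min + 3 h 51 min + 4 h 23 min + 6 h 31 min + 10 h 51 min + 11 h 36 min + 8 h 28 min = 51 h 35 min.

51 h 35 min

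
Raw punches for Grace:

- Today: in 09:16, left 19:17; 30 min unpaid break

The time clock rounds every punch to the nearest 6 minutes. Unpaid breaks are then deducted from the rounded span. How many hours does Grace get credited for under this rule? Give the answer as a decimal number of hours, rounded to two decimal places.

9.50 hours

Today: in 09:16→09:18, out 19:17→19:18; 10 h 0 min − 30 min = 9 h 30 min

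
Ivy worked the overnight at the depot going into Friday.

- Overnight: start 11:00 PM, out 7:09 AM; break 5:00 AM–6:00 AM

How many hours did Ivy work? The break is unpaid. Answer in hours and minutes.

7 h 9 min

Overnight: 11:00 PM → midnight = 1 h 0 min; midnight → 7:09 AM = 7 h 9 min; span 8 h 9 min; less 60 min break → 7 h 9 min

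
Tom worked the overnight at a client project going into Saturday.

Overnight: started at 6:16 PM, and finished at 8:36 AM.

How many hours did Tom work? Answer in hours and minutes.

Overnight: 6:16 PM → midnight = 5 h 44 min; midnight → 8:36 AM = 8 h 36 min; span 14 h 20 min

14 h 20 min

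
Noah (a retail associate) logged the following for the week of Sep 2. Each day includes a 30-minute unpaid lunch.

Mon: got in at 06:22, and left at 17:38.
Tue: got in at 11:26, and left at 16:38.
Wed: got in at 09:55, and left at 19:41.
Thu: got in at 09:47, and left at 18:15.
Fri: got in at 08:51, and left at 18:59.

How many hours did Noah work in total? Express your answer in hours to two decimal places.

42.33 hours

Mon: 06:22–17:38 = 11 h 16 min; less 30 min break → 10 h 46 min
Tue: 11:26–16:38 = 5 h 12 min; less 30 min break → 4 h 42 min
Wed: 09:55–19:41 = 9 h 46 min; less 30 min break → 9 h 16 min
Thu: 09:47–18:15 = 8 h 28 min; less 30 min break → 7 h 58 min
Fri: 08:51–18:59 = 10 h 8 min; less 30 min break → 9 h 38 min
Total: 10 h 46 min + 4 h 42 min + 9 h 16 min + 7 h 58 min + 9 h 38 min = 42 h 20 min.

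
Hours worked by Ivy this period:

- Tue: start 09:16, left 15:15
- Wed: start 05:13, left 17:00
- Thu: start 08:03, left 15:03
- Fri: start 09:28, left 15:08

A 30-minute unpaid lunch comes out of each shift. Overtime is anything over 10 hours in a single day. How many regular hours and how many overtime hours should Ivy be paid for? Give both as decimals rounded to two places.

Regular 27.15 hours, overtime 1.28 hours

Tue: 09:16–15:15 = 5 h 59 min; less 30 min break → 5 h 29 min
Wed: 05:13–17:00 = 11 h 47 min; less 30 min break → 11 h 17 min
Thu: 08:03–15:03 = 7 h 0 min; less 30 min break → 6 h 30 min
Fri: 09:28–15:08 = 5 h 40 min; less 30 min break → 5 h 10 min
Tue reg 5 h 29 min / OT 0 h 0 min; Wed reg 10 h 0 min / OT 1 h 17 min; Thu reg 6 h 30 min / OT 0 h 0 min; Fri reg 5 h 10 min / OT 0 h 0 min.
Totals: regular 27 h 9 min, overtime 1 h 17 min.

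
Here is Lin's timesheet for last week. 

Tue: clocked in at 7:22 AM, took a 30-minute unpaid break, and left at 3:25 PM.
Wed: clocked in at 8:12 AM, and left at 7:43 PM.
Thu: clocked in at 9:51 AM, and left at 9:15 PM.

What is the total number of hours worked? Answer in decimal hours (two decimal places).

30.47 hours

Tue: 7:22 AM–3:25 PM = 8 h 3 min; less 30 min break → 7 h 33 min
Wed: 8:12 AM–7:43 PM = 11 h 31 min
Thu: 9:51 AM–9:15 PM = 11 h 24 min
Total: 7 h 33 min + 11 h 31 min + 11 h 24 min = 30 h 28 min.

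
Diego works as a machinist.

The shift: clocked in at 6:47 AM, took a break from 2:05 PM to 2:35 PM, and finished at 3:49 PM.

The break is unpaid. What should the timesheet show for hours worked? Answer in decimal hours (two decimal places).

8.53 hours

The shift: 6:47 AM–3:49 PM = 9 h 2 min; less 30 min break → 8 h 32 min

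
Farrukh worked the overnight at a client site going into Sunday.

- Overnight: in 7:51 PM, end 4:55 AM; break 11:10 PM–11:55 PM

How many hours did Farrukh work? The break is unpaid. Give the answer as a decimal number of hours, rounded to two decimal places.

8.32 hours

Overnight: 7:51 PM → midnight = 4 h 9 min; midnight → 4:55 AM = 4 h 55 min; span 9 h 4 min; less 45 min break → 8 h 19 min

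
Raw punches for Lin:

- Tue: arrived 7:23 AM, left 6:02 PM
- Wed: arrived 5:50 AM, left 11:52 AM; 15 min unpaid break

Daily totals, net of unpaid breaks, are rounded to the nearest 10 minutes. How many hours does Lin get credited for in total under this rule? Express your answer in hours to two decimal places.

Tue: 7:23 AM–6:02 PM = 10 h 39 min → rounds to 10 h 40 min
Wed: 5:50 AM–11:52 AM = 6 h 2 min − 15 min = 5 h 47 min → rounds to 5 h 50 min
Total credited: 16 h 30 min.

16.50 hours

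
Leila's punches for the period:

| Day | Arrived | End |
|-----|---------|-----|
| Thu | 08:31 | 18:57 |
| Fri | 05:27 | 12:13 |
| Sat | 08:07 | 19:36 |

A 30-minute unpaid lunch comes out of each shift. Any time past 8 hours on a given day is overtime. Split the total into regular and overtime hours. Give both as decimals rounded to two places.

Regular 22.27 hours, overtime 4.92 hours

Thu: 08:31–18:57 = 10 h 26 min; less 30 min break → 9 h 56 min
Fri: 05:27–12:13 = 6 h 46 min; less 30 min break → 6 h 16 min
Sat: 08:07–19:36 = 11 h 29 min; less 30 min break → 10 h 59 min
Thu reg 8 h 0 min / OT 1 h 56 min; Fri reg 6 h 16 min / OT 0 h 0 min; Sat reg 8 h 0 min / OT 2 h 59 min.
Totals: regular 22 h 16 min, overtime 4 h 55 min.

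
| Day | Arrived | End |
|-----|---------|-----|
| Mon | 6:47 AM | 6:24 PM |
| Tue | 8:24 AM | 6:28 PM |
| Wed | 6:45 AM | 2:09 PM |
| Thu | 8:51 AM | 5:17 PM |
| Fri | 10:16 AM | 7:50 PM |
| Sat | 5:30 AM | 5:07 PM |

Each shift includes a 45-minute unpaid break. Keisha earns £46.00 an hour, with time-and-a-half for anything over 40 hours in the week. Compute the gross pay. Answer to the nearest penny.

£2819.80

Mon: 6:47 AM–6:24 PM = 11 h 37 min; less 45 min break → 10 h 52 min
Tue: 8:24 AM–6:28 PM = 10 h 4 min; less 45 min break → 9 h 19 min
Wed: 6:45 AM–2:09 PM = 7 h 24 min; less 45 min break → 6 h 39 min
Thu: 8:51 AM–5:17 PM = 8 h 26 min; less 45 min break → 7 h 41 min
Fri: 10:16 AM–7:50 PM = 9 h 34 min; less 45 min break → 8 h 49 min
Sat: 5:30 AM–5:07 PM = 11 h 37 min; less 45 min break → 10 h 52 min
Total worked: 54 h 12 min = 3252 min.
Regular 40 h 0 min = 2400 min at £46.00/h; overtime 14 h 12 min = 852 min at £69.00/h.
Pay = (2400 × £46.00 + 852 × £69.00) ÷ 60 = £2819.80.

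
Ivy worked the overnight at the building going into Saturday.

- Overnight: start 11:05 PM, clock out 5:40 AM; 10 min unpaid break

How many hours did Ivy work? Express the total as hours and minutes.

6 h 25 min

Overnight: 11:05 PM → midnight = 0 h 55 min; midnight → 5:40 AM = 5 h 40 min; span 6 h 35 min; less 10 min break → 6 h 25 min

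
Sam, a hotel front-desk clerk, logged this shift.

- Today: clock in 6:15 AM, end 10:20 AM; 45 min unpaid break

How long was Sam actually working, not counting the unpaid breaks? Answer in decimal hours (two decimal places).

3.33 hours

Today: 6:15 AM–10:20 AM = 4 h 5 min; less 45 min break → 3 h 20 min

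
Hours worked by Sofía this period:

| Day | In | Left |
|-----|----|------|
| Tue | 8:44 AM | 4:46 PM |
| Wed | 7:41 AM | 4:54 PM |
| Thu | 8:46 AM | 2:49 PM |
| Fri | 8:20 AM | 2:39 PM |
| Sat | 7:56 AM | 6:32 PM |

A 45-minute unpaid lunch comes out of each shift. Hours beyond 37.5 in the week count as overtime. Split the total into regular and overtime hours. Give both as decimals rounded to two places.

Regular 36.47 hours, overtime 0.00 hours

Tue: 8:44 AM–4:46 PM = 8 h 2 min; less 45 min break → 7 h 17 min
Wed: 7:41 AM–4:54 PM = 9 h 13 min; less 45 min break → 8 h 28 min
Thu: 8:46 AM–2:49 PM = 6 h 3 min; less 45 min break → 5 h 18 min
Fri: 8:20 AM–2:39 PM = 6 h 19 min; less 45 min break → 5 h 34 min
Sat: 7:56 AM–6:32 PM = 10 h 36 min; less 45 min break → 9 h 51 min
Total worked: 36 h 28 min = 36.47 h.
Threshold 37.5 h → overtime 0 h 0 min, regular 36 h 28 min.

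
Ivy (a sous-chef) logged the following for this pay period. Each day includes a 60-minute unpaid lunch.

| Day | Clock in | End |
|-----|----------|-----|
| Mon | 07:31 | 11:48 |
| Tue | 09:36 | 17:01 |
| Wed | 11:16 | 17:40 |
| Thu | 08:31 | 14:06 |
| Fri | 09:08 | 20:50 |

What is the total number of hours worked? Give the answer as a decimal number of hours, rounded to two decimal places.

30.38 hours

Mon: 07:31–11:48 = 4 h 17 min; less 60 min break → 3 h 17 min
Tue: 09:36–17:01 = 7 h 25 min; less 60 min break → 6 h 25 min
Wed: 11:16–17:40 = 6 h 24 min; less 60 min break → 5 h 24 min
Thu: 08:31–14:06 = 5 h 35 min; less 60 min break → 4 h 35 min
Fri: 09:08–20:50 = 11 h 42 min; less 60 min break → 10 h 42 min
Total: 3 h 17 min + 6 h 25 min + 5 h 24 min + 4 h 35 min + 10 h 42 min = 30 h 23 min.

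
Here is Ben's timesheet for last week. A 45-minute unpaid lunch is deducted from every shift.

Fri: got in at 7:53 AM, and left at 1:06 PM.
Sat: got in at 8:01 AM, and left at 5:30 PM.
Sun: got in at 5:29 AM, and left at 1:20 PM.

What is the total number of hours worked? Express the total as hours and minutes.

20 h 18 min

Fri: 7:53 AM–1:06 PM = 5 h 13 min; less 45 min break → 4 h 28 min
Sat: 8:01 AM–5:30 PM = 9 h 29 min; less 45 min break → 8 h 44 min
Sun: 5:29 AM–1:20 PM = 7 h 51 min; less 45 min break → 7 h 6 min
Total: 4 h 28 min + 8 h 44 min + 7 h 6 min = 20 h 18 min.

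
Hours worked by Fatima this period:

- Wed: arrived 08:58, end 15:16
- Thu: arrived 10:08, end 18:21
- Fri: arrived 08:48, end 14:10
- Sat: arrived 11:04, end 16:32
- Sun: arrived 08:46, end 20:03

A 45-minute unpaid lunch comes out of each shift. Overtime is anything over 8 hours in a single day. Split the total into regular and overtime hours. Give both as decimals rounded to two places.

Wed: 08:58–15:16 = 6 h 18 min; less 45 min break → 5 h 33 min
Thu: 10:08–18:21 = 8 h 13 min; less 45 min break → 7 h 28 min
Fri: 08:48–14:10 = 5 h 22 min; less 45 min break → 4 h 37 min
Sat: 11:04–16:32 = 5 h 28 min; less 45 min break → 4 h 43 min
Sun: 08:46–20:03 = 11 h 17 min; less 45 min break → 10 h 32 min
Wed reg 5 h 33 min / OT 0 h 0 min; Thu reg 7 h 28 min / OT 0 h 0 min; Fri reg 4 h 37 min / OT 0 h 0 min; Sat reg 4 h 43 min / OT 0 h 0 min; Sun reg 8 h 0 min / OT 2 h 32 min.
Totals: regular 30 h 21 min, overtime 2 h 32 min.

Regular 30.35 hours, overtime 2.53 hours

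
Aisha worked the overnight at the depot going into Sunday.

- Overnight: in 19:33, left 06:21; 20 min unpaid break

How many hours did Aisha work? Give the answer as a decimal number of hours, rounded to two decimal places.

Overnight: 19:33 → midnight = 4 h 27 min; midnight → 06:21 = 6 h 21 min; span 10 h 48 min; less 20 min break → 10 h 28 min

10.47 hours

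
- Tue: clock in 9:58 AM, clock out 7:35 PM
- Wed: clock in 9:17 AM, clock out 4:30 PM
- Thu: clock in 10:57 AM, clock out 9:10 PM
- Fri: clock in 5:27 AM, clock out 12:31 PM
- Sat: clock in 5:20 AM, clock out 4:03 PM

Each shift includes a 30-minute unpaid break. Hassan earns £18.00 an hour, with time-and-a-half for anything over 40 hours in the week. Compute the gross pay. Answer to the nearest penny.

Tue: 9:58 AM–7:35 PM = 9 h 37 min; less 30 min break → 9 h 7 min
Wed: 9:17 AM–4:30 PM = 7 h 13 min; less 30 min break → 6 h 43 min
Thu: 10:57 AM–9:10 PM = 10 h 13 min; less 30 min break → 9 h 43 min
Fri: 5:27 AM–12:31 PM = 7 h 4 min; less 30 min break → 6 h 34 min
Sat: 5:20 AM–4:03 PM = 10 h 43 min; less 30 min break → 10 h 13 min
Total worked: 42 h 20 min = 2540 min.
Regular 40 h 0 min = 2400 min at £18.00/h; overtime 2 h 20 min = 140 min at £27.00/h.
Pay = (2400 × £18.00 + 140 × £27.00) ÷ 60 = £783.00.

£783.00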